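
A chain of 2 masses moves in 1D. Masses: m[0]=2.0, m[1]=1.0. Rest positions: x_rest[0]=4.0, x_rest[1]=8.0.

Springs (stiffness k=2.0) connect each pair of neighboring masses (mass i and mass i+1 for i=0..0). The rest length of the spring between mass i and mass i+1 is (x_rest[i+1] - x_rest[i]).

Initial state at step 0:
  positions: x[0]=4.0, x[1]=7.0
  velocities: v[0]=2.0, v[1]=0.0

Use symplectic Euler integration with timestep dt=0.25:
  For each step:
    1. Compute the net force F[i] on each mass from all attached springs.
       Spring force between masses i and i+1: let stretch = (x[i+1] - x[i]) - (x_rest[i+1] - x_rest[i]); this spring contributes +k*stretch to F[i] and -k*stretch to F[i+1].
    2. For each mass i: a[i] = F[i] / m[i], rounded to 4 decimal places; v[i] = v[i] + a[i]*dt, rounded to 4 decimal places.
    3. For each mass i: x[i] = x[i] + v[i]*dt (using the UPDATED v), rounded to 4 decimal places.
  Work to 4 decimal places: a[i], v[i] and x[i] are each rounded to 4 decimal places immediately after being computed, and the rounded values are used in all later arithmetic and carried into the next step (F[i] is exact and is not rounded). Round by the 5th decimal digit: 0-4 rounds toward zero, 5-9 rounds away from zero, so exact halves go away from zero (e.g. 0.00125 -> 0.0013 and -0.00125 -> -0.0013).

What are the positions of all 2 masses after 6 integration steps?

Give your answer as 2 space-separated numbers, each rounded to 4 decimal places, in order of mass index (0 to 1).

Step 0: x=[4.0000 7.0000] v=[2.0000 0.0000]
Step 1: x=[4.4375 7.1250] v=[1.7500 0.5000]
Step 2: x=[4.7930 7.4141] v=[1.4219 1.1563]
Step 3: x=[5.0623 7.8756] v=[1.0772 1.8458]
Step 4: x=[5.2574 8.4854] v=[0.7805 2.4392]
Step 5: x=[5.4043 9.1917] v=[0.5875 2.8252]
Step 6: x=[5.5379 9.9246] v=[0.5344 2.9315]

Answer: 5.5379 9.9246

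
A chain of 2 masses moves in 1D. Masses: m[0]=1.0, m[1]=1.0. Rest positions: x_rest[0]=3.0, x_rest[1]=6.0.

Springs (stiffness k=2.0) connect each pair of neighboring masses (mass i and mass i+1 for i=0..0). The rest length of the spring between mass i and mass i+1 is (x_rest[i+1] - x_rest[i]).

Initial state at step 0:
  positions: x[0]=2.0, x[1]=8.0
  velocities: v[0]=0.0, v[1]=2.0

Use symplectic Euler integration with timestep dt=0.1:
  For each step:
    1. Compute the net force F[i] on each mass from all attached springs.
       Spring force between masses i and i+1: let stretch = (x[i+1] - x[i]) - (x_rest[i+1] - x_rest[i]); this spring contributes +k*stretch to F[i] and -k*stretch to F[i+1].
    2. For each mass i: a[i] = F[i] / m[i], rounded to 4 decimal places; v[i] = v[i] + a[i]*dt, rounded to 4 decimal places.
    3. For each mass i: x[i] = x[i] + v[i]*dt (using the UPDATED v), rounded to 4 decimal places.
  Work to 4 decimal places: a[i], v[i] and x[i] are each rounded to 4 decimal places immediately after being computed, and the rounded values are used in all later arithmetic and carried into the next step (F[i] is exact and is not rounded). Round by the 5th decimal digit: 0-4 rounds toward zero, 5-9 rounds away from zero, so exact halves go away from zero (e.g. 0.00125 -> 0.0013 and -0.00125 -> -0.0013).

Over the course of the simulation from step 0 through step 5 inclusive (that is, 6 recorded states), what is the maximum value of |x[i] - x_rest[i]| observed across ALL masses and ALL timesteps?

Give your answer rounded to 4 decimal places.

Step 0: x=[2.0000 8.0000] v=[0.0000 2.0000]
Step 1: x=[2.0600 8.1400] v=[0.6000 1.4000]
Step 2: x=[2.1816 8.2184] v=[1.2160 0.7840]
Step 3: x=[2.3639 8.2361] v=[1.8234 0.1766]
Step 4: x=[2.6037 8.1963] v=[2.3978 -0.3978]
Step 5: x=[2.8953 8.1047] v=[2.9163 -0.9163]
Max displacement = 2.2361

Answer: 2.2361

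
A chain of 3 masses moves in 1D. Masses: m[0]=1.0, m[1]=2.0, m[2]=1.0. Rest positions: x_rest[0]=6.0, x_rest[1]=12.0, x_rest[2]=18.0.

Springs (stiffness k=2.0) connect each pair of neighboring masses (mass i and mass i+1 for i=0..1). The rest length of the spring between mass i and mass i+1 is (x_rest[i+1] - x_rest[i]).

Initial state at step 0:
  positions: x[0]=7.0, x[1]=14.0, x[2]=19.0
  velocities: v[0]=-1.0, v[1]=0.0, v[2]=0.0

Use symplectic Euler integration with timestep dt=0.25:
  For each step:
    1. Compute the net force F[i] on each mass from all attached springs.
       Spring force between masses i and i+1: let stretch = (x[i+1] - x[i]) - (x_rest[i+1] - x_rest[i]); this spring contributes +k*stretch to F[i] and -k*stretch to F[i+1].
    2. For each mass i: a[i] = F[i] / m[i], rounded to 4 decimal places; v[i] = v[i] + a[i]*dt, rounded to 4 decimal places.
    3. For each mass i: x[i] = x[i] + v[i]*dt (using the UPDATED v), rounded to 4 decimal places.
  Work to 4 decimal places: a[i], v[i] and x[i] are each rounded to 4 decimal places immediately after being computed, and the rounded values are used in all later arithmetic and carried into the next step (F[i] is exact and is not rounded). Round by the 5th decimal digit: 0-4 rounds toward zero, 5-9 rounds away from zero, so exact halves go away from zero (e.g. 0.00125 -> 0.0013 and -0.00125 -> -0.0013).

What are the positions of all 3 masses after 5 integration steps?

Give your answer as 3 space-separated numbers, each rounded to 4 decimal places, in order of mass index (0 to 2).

Step 0: x=[7.0000 14.0000 19.0000] v=[-1.0000 0.0000 0.0000]
Step 1: x=[6.8750 13.8750 19.1250] v=[-0.5000 -0.5000 0.5000]
Step 2: x=[6.8750 13.6406 19.3438] v=[0.0000 -0.9375 0.8750]
Step 3: x=[6.9707 13.3398 19.5997] v=[0.3828 -1.2031 1.0234]
Step 4: x=[7.1126 13.0322 19.8231] v=[0.5674 -1.2304 0.8935]
Step 5: x=[7.2444 12.7791 19.9476] v=[0.5272 -1.0126 0.4981]

Answer: 7.2444 12.7791 19.9476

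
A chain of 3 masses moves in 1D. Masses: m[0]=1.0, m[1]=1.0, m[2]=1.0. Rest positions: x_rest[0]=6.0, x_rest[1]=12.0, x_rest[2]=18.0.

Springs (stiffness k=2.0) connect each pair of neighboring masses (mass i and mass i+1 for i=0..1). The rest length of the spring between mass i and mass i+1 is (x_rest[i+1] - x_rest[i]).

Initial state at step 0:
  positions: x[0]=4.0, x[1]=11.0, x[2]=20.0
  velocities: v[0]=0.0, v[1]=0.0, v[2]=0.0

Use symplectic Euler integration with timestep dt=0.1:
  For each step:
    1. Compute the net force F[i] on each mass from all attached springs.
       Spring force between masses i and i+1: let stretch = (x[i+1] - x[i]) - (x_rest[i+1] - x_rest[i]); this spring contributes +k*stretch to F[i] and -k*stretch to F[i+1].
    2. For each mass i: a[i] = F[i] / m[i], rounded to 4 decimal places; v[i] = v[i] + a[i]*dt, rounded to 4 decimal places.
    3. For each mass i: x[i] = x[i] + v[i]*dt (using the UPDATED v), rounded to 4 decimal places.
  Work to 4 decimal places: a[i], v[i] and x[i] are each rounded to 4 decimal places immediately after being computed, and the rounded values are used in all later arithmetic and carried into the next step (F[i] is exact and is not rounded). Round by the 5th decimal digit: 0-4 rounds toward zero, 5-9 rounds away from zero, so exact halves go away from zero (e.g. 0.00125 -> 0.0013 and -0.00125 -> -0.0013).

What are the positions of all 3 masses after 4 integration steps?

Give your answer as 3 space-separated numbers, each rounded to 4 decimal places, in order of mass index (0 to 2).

Answer: 4.2056 11.3650 19.4294

Derivation:
Step 0: x=[4.0000 11.0000 20.0000] v=[0.0000 0.0000 0.0000]
Step 1: x=[4.0200 11.0400 19.9400] v=[0.2000 0.4000 -0.6000]
Step 2: x=[4.0604 11.1176 19.8220] v=[0.4040 0.7760 -1.1800]
Step 3: x=[4.1219 11.2281 19.6499] v=[0.6154 1.1054 -1.7209]
Step 4: x=[4.2056 11.3650 19.4294] v=[0.8366 1.3685 -2.2053]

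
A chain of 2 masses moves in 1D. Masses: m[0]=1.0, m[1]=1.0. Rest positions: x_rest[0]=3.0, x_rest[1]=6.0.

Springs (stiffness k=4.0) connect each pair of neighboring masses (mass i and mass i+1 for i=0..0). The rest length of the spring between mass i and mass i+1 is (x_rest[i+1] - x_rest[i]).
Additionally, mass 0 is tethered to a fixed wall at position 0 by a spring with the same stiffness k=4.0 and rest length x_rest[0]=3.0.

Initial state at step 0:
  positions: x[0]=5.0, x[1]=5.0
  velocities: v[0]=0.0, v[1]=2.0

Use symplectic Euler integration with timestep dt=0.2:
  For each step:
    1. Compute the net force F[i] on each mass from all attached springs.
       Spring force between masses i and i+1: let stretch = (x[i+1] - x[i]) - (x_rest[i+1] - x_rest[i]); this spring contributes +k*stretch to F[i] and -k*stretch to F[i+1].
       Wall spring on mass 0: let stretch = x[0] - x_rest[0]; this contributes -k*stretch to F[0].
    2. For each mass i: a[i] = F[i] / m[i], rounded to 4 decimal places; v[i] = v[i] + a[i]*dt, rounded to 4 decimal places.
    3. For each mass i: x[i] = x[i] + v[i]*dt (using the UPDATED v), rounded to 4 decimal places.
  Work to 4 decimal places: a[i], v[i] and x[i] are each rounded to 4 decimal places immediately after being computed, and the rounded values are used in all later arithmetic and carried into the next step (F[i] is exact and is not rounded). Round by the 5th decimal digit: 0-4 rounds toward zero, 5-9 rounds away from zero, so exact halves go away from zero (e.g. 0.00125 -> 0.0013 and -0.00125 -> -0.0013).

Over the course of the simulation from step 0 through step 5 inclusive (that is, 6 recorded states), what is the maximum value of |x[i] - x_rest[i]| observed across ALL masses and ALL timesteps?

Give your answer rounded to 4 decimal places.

Answer: 2.3688

Derivation:
Step 0: x=[5.0000 5.0000] v=[0.0000 2.0000]
Step 1: x=[4.2000 5.8800] v=[-4.0000 4.4000]
Step 2: x=[2.9968 6.9712] v=[-6.0160 5.4560]
Step 3: x=[1.9500 7.9065] v=[-5.2339 4.6765]
Step 4: x=[1.5443 8.3688] v=[-2.0287 2.3113]
Step 5: x=[1.9834 8.2191] v=[2.1955 -0.7483]
Max displacement = 2.3688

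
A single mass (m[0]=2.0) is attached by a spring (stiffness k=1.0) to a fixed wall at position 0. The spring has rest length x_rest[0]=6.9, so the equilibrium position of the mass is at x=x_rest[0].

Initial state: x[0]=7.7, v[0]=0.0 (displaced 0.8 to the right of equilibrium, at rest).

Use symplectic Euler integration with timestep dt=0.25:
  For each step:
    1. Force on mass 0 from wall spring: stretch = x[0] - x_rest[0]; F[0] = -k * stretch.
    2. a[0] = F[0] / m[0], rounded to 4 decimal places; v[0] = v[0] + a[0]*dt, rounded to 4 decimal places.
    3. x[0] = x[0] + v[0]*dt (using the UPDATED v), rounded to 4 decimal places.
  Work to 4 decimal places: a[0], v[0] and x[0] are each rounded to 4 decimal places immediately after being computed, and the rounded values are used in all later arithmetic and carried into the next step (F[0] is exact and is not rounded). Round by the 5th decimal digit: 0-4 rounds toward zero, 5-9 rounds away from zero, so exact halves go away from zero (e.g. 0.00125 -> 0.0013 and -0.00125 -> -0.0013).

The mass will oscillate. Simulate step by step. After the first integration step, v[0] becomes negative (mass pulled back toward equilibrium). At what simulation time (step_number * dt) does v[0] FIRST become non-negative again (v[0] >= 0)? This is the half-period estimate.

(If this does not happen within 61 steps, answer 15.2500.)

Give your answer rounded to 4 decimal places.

Step 0: x=[7.7000] v=[0.0000]
Step 1: x=[7.6750] v=[-0.1000]
Step 2: x=[7.6258] v=[-0.1969]
Step 3: x=[7.5539] v=[-0.2876]
Step 4: x=[7.4616] v=[-0.3694]
Step 5: x=[7.3517] v=[-0.4396]
Step 6: x=[7.2277] v=[-0.4961]
Step 7: x=[7.0934] v=[-0.5371]
Step 8: x=[6.9531] v=[-0.5613]
Step 9: x=[6.8111] v=[-0.5680]
Step 10: x=[6.6719] v=[-0.5569]
Step 11: x=[6.5398] v=[-0.5284]
Step 12: x=[6.4190] v=[-0.4834]
Step 13: x=[6.3132] v=[-0.4233]
Step 14: x=[6.2257] v=[-0.3500]
Step 15: x=[6.1593] v=[-0.2657]
Step 16: x=[6.1160] v=[-0.1731]
Step 17: x=[6.0972] v=[-0.0751]
Step 18: x=[6.1035] v=[0.0253]
First v>=0 after going negative at step 18, time=4.5000

Answer: 4.5000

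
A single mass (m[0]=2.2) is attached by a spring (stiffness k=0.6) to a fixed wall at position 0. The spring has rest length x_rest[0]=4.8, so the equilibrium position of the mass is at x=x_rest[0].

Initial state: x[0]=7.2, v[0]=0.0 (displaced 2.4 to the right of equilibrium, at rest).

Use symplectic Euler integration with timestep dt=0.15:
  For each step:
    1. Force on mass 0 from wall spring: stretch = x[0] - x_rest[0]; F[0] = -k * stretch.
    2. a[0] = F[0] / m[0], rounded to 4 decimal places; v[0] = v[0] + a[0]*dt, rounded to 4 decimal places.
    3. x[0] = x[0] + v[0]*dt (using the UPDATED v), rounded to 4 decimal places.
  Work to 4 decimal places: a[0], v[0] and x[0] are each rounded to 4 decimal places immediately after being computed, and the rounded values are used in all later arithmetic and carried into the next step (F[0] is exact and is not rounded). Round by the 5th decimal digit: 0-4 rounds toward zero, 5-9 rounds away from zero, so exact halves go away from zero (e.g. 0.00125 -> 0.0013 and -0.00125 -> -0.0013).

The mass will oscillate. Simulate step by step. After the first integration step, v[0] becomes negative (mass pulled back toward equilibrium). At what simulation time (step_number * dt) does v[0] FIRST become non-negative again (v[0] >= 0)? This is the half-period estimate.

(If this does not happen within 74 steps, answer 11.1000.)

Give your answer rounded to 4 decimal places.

Step 0: x=[7.2000] v=[0.0000]
Step 1: x=[7.1853] v=[-0.0982]
Step 2: x=[7.1559] v=[-0.1958]
Step 3: x=[7.1121] v=[-0.2922]
Step 4: x=[7.0541] v=[-0.3868]
Step 5: x=[6.9823] v=[-0.4790]
Step 6: x=[6.8971] v=[-0.5683]
Step 7: x=[6.7990] v=[-0.6541]
Step 8: x=[6.6886] v=[-0.7359]
Step 9: x=[6.5666] v=[-0.8132]
Step 10: x=[6.4338] v=[-0.8855]
Step 11: x=[6.2910] v=[-0.9523]
Step 12: x=[6.1390] v=[-1.0133]
Step 13: x=[5.9788] v=[-1.0681]
Step 14: x=[5.8114] v=[-1.1163]
Step 15: x=[5.6377] v=[-1.1577]
Step 16: x=[5.4589] v=[-1.1920]
Step 17: x=[5.2761] v=[-1.2190]
Step 18: x=[5.0903] v=[-1.2385]
Step 19: x=[4.9027] v=[-1.2504]
Step 20: x=[4.7145] v=[-1.2546]
Step 21: x=[4.5268] v=[-1.2511]
Step 22: x=[4.3408] v=[-1.2399]
Step 23: x=[4.1576] v=[-1.2211]
Step 24: x=[3.9784] v=[-1.1948]
Step 25: x=[3.8042] v=[-1.1612]
Step 26: x=[3.6361] v=[-1.1205]
Step 27: x=[3.4752] v=[-1.0729]
Step 28: x=[3.3224] v=[-1.0187]
Step 29: x=[3.1787] v=[-0.9583]
Step 30: x=[3.0449] v=[-0.8920]
Step 31: x=[2.9219] v=[-0.8202]
Step 32: x=[2.8104] v=[-0.7434]
Step 33: x=[2.7111] v=[-0.6620]
Step 34: x=[2.6246] v=[-0.5765]
Step 35: x=[2.5515] v=[-0.4875]
Step 36: x=[2.4922] v=[-0.3955]
Step 37: x=[2.4470] v=[-0.3011]
Step 38: x=[2.4163] v=[-0.2048]
Step 39: x=[2.4002] v=[-0.1073]
Step 40: x=[2.3988] v=[-0.0091]
Step 41: x=[2.4122] v=[0.0891]
First v>=0 after going negative at step 41, time=6.1500

Answer: 6.1500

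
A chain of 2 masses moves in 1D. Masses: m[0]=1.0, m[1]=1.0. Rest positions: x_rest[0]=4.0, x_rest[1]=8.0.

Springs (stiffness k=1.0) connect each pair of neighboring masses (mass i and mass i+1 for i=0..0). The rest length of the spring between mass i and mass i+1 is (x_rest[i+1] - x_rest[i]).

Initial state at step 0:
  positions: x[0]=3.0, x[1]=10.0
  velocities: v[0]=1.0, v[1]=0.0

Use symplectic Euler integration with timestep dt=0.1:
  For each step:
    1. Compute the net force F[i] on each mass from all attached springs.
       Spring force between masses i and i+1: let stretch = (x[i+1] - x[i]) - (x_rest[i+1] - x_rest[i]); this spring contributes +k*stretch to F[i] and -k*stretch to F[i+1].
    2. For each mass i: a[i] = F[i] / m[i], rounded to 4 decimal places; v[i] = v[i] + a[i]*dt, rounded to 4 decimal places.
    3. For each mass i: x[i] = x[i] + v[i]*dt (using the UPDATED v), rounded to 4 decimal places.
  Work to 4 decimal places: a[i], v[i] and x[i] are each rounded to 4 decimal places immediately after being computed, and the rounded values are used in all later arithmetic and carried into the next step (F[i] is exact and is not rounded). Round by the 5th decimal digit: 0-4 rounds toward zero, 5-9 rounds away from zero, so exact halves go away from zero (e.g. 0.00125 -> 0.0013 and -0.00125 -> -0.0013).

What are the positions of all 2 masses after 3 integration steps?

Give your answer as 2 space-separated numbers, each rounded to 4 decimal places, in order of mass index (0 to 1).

Answer: 3.4730 9.8270

Derivation:
Step 0: x=[3.0000 10.0000] v=[1.0000 0.0000]
Step 1: x=[3.1300 9.9700] v=[1.3000 -0.3000]
Step 2: x=[3.2884 9.9116] v=[1.5840 -0.5840]
Step 3: x=[3.4730 9.8270] v=[1.8463 -0.8463]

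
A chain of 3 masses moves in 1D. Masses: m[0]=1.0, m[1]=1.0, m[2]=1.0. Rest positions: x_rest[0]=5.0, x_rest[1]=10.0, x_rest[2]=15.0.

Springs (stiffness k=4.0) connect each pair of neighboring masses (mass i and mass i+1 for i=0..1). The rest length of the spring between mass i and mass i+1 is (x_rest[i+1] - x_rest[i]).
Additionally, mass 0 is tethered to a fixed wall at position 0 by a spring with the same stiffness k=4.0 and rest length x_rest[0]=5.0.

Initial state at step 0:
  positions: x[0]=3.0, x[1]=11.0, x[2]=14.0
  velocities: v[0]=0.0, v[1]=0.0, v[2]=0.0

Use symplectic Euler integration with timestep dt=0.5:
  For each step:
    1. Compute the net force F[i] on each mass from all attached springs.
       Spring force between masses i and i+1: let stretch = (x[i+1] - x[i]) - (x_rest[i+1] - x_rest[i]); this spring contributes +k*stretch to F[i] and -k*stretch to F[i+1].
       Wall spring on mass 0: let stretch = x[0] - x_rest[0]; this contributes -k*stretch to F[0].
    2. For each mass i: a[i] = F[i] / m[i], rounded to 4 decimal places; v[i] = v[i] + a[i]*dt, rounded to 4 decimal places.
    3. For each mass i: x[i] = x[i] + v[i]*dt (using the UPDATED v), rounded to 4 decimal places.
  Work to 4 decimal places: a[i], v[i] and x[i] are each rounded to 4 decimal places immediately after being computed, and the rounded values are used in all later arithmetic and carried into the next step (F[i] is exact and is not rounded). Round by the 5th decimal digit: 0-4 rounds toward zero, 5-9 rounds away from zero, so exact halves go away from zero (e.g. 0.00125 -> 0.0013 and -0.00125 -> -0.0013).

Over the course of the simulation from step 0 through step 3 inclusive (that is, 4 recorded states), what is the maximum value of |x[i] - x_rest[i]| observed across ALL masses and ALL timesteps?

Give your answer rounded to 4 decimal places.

Step 0: x=[3.0000 11.0000 14.0000] v=[0.0000 0.0000 0.0000]
Step 1: x=[8.0000 6.0000 16.0000] v=[10.0000 -10.0000 4.0000]
Step 2: x=[3.0000 13.0000 13.0000] v=[-10.0000 14.0000 -6.0000]
Step 3: x=[5.0000 10.0000 15.0000] v=[4.0000 -6.0000 4.0000]
Max displacement = 4.0000

Answer: 4.0000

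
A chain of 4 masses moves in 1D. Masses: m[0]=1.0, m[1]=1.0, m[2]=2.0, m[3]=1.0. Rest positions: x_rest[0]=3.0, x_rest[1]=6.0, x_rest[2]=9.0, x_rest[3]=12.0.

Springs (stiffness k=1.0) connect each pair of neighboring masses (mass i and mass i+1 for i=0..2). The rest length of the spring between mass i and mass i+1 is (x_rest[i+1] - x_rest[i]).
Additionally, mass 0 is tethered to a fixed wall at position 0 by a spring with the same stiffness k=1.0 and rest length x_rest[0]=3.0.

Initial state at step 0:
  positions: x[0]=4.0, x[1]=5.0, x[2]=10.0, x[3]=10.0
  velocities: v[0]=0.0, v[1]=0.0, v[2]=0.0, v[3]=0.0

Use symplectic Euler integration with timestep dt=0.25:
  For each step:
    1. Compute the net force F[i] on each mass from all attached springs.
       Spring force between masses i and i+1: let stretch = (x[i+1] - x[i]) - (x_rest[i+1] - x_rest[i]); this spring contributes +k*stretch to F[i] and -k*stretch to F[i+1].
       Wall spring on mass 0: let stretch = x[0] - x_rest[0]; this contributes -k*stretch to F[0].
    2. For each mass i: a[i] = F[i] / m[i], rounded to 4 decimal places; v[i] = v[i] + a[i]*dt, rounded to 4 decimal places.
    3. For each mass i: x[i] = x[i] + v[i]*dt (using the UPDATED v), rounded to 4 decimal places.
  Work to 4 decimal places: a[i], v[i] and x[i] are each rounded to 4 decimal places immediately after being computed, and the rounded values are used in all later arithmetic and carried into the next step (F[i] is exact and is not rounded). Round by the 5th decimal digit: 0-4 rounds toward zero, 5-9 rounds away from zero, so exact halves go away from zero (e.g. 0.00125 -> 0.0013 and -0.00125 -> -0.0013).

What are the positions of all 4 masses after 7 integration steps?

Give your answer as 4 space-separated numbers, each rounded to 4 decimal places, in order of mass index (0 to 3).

Step 0: x=[4.0000 5.0000 10.0000 10.0000] v=[0.0000 0.0000 0.0000 0.0000]
Step 1: x=[3.8125 5.2500 9.8438 10.1875] v=[-0.7500 1.0000 -0.6250 0.7500]
Step 2: x=[3.4766 5.6973 9.5547 10.5410] v=[-1.3438 1.7891 -1.1563 1.4141]
Step 3: x=[3.0622 6.2469 9.1759 11.0204] v=[-1.6578 2.1983 -1.5152 1.9175]
Step 4: x=[2.6554 6.7805 8.7632 11.5720] v=[-1.6272 2.1344 -1.6508 2.2064]
Step 5: x=[2.3405 7.1802 8.3763 12.1356] v=[-1.2598 1.5988 -1.5475 2.2542]
Step 6: x=[2.1818 7.3522 8.0695 12.6517] v=[-0.6350 0.6879 -1.2271 2.0644]
Step 7: x=[2.2099 7.2459 7.8835 13.0689] v=[0.1122 -0.4254 -0.7440 1.6689]

Answer: 2.2099 7.2459 7.8835 13.0689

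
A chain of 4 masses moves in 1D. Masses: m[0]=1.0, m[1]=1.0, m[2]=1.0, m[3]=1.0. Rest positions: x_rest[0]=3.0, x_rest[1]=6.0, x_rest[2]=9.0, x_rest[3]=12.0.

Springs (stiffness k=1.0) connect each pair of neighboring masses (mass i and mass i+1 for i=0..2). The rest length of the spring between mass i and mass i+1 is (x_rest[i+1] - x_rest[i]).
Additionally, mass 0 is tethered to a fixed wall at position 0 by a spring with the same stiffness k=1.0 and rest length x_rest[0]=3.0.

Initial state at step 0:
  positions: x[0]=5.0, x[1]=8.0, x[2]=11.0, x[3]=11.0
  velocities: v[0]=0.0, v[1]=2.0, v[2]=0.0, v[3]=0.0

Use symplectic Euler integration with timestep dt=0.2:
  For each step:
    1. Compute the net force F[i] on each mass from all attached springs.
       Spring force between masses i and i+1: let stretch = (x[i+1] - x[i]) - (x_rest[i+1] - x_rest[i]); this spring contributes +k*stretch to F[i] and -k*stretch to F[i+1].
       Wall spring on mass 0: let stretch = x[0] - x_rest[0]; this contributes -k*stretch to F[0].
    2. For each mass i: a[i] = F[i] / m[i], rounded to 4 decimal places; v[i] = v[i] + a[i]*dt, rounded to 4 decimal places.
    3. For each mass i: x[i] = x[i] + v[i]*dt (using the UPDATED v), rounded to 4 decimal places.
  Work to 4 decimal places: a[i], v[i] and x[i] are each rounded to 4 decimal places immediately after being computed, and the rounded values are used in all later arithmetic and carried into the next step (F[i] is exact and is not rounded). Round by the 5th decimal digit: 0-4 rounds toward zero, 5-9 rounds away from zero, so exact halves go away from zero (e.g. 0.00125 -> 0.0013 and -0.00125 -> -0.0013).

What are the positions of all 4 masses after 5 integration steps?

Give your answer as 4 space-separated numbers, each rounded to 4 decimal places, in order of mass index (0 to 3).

Step 0: x=[5.0000 8.0000 11.0000 11.0000] v=[0.0000 2.0000 0.0000 0.0000]
Step 1: x=[4.9200 8.4000 10.8800 11.1200] v=[-0.4000 2.0000 -0.6000 0.6000]
Step 2: x=[4.7824 8.7600 10.6704 11.3504] v=[-0.6880 1.8000 -1.0480 1.1520]
Step 3: x=[4.6126 9.0373 10.4116 11.6736] v=[-0.8490 1.3866 -1.2941 1.6160]
Step 4: x=[4.4353 9.1926 10.1483 12.0663] v=[-0.8866 0.7765 -1.3166 1.9636]
Step 5: x=[4.2709 9.1958 9.9235 12.5023] v=[-0.8222 0.0162 -1.1241 2.1800]

Answer: 4.2709 9.1958 9.9235 12.5023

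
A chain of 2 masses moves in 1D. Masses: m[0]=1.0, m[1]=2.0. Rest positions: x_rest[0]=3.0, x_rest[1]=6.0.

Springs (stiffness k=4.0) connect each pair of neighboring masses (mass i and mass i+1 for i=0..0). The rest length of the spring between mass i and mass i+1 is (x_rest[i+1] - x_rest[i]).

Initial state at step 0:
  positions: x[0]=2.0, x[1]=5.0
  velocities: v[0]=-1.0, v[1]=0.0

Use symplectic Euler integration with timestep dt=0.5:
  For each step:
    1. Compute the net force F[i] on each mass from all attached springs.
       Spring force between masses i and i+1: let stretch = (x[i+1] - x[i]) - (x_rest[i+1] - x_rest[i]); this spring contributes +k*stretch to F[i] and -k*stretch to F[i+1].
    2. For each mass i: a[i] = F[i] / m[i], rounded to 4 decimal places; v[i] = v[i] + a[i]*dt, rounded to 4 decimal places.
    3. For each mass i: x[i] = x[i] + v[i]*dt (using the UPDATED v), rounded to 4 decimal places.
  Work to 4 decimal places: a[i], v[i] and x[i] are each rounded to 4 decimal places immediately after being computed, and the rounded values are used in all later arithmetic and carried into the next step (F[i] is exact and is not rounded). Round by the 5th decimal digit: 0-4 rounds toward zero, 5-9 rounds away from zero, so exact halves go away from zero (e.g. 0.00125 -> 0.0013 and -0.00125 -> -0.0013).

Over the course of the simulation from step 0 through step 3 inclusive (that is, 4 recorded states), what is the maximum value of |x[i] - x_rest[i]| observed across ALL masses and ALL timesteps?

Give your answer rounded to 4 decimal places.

Step 0: x=[2.0000 5.0000] v=[-1.0000 0.0000]
Step 1: x=[1.5000 5.0000] v=[-1.0000 0.0000]
Step 2: x=[1.5000 4.7500] v=[0.0000 -0.5000]
Step 3: x=[1.7500 4.3750] v=[0.5000 -0.7500]
Max displacement = 1.6250

Answer: 1.6250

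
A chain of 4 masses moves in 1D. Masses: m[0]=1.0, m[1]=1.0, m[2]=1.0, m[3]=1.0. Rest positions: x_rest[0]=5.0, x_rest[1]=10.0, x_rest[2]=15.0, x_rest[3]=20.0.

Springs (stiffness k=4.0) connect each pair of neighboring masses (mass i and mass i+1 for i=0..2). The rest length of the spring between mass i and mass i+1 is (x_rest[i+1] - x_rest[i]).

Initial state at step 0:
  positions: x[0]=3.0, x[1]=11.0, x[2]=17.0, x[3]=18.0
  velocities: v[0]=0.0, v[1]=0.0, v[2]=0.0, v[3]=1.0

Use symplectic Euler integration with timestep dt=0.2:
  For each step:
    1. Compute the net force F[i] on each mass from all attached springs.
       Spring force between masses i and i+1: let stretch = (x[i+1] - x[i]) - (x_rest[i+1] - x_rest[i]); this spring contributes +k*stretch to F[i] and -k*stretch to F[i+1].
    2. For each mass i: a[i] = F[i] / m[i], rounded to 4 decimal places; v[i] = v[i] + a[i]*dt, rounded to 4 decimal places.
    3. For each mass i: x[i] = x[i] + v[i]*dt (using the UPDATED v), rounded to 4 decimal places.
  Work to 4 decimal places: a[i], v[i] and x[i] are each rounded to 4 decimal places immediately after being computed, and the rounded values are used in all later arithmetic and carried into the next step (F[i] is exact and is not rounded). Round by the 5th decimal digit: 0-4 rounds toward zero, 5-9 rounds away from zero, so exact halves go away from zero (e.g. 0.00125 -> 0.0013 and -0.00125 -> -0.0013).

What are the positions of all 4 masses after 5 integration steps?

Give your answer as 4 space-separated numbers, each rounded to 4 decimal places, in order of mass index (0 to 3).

Step 0: x=[3.0000 11.0000 17.0000 18.0000] v=[0.0000 0.0000 0.0000 1.0000]
Step 1: x=[3.4800 10.6800 16.2000 18.8400] v=[2.4000 -1.6000 -4.0000 4.2000]
Step 2: x=[4.3120 10.0912 14.9392 20.0576] v=[4.1600 -2.9440 -6.3040 6.0880]
Step 3: x=[5.2687 9.3534 13.7217 21.2563] v=[4.7834 -3.6890 -6.0877 5.9933]
Step 4: x=[6.0789 8.6610 13.0108 22.0494] v=[4.0512 -3.4621 -3.5547 3.9656]
Step 5: x=[6.5023 8.2514 13.0501 22.1963] v=[2.1169 -2.0479 0.1963 0.7347]

Answer: 6.5023 8.2514 13.0501 22.1963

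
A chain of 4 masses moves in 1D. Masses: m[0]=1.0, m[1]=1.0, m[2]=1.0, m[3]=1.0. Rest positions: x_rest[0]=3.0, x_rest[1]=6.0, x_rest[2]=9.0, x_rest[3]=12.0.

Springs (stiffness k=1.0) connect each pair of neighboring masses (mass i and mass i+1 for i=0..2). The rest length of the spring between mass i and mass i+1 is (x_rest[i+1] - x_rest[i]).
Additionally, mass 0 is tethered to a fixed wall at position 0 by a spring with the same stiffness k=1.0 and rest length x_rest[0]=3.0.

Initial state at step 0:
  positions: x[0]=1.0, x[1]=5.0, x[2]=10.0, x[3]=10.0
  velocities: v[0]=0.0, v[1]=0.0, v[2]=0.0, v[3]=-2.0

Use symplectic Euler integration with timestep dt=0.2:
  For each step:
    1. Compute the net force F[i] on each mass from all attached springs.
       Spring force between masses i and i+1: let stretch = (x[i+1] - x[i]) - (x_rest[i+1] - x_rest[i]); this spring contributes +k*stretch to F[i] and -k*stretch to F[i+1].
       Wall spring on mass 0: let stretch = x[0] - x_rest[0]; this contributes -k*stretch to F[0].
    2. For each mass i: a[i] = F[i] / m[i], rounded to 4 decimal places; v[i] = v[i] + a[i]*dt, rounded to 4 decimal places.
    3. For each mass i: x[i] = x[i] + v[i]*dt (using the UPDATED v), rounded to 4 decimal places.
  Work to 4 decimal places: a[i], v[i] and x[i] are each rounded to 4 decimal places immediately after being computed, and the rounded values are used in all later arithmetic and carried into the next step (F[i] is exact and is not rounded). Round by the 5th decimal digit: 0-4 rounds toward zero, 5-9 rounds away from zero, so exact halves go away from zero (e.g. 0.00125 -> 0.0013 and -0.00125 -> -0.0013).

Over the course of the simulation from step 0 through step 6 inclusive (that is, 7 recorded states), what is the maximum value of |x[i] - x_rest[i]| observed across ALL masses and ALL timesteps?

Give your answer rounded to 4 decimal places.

Step 0: x=[1.0000 5.0000 10.0000 10.0000] v=[0.0000 0.0000 0.0000 -2.0000]
Step 1: x=[1.1200 5.0400 9.8000 9.7200] v=[0.6000 0.2000 -1.0000 -1.4000]
Step 2: x=[1.3520 5.1136 9.4064 9.5632] v=[1.1600 0.3680 -1.9680 -0.7840]
Step 3: x=[1.6804 5.2084 8.8474 9.5201] v=[1.6419 0.4742 -2.7952 -0.2154]
Step 4: x=[2.0827 5.3077 8.1697 9.5701] v=[2.0114 0.4964 -3.3885 0.2501]
Step 5: x=[2.5307 5.3925 7.4335 9.6841] v=[2.2399 0.4238 -3.6808 0.5700]
Step 6: x=[2.9919 5.4444 6.7057 9.8281] v=[2.3061 0.2596 -3.6389 0.7199]
Max displacement = 2.4799

Answer: 2.4799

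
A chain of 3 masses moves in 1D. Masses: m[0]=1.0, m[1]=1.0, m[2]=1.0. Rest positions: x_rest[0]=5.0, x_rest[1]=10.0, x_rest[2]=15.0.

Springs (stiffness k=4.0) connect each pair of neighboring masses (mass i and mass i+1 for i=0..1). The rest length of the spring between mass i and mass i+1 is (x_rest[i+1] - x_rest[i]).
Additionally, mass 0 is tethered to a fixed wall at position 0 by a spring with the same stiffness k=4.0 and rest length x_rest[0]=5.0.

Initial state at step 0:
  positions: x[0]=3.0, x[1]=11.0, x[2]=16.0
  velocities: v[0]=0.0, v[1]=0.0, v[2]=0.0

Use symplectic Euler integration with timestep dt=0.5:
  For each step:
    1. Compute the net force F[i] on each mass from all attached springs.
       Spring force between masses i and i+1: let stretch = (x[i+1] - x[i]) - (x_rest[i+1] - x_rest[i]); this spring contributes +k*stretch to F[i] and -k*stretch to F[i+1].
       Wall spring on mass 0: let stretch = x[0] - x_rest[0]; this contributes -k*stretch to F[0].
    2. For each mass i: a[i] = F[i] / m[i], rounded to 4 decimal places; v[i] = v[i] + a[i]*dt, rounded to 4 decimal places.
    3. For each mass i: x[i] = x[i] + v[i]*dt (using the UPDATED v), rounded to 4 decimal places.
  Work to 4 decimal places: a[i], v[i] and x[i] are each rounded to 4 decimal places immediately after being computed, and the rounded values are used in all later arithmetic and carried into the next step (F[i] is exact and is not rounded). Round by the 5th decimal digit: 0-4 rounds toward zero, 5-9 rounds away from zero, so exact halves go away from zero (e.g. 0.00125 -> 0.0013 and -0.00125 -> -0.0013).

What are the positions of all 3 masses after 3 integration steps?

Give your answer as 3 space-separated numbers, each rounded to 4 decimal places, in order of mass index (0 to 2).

Answer: 5.0000 10.0000 15.0000

Derivation:
Step 0: x=[3.0000 11.0000 16.0000] v=[0.0000 0.0000 0.0000]
Step 1: x=[8.0000 8.0000 16.0000] v=[10.0000 -6.0000 0.0000]
Step 2: x=[5.0000 13.0000 13.0000] v=[-6.0000 10.0000 -6.0000]
Step 3: x=[5.0000 10.0000 15.0000] v=[0.0000 -6.0000 4.0000]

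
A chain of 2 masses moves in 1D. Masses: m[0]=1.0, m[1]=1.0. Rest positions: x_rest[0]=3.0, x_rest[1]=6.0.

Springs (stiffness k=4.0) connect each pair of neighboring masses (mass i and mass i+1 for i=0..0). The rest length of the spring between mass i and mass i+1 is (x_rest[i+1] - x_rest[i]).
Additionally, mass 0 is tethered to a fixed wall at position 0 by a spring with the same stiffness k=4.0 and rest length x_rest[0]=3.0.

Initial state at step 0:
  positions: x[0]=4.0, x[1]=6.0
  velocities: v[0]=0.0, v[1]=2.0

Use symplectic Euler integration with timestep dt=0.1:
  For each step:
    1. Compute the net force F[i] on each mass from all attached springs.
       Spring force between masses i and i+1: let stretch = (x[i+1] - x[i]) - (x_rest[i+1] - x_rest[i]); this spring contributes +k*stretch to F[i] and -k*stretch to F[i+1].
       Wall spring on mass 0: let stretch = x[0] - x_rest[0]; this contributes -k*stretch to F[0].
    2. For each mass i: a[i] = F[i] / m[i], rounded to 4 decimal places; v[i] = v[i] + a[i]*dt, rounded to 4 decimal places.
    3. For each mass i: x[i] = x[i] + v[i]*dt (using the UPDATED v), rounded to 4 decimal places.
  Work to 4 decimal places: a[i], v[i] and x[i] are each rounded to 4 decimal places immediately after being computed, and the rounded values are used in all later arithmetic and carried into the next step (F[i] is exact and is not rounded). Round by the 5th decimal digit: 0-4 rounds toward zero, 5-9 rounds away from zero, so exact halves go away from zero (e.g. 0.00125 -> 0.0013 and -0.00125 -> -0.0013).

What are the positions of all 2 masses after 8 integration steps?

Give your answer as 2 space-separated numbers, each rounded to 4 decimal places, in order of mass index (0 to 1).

Answer: 2.9178 7.7132

Derivation:
Step 0: x=[4.0000 6.0000] v=[0.0000 2.0000]
Step 1: x=[3.9200 6.2400] v=[-0.8000 2.4000]
Step 2: x=[3.7760 6.5072] v=[-1.4400 2.6720]
Step 3: x=[3.5902 6.7852] v=[-1.8579 2.7795]
Step 4: x=[3.3886 7.0554] v=[-2.0160 2.7015]
Step 5: x=[3.1981 7.2989] v=[-1.9047 2.4348]
Step 6: x=[3.0437 7.4984] v=[-1.5436 1.9945]
Step 7: x=[2.9458 7.6397] v=[-0.9792 1.4126]
Step 8: x=[2.9178 7.7132] v=[-0.2800 0.7350]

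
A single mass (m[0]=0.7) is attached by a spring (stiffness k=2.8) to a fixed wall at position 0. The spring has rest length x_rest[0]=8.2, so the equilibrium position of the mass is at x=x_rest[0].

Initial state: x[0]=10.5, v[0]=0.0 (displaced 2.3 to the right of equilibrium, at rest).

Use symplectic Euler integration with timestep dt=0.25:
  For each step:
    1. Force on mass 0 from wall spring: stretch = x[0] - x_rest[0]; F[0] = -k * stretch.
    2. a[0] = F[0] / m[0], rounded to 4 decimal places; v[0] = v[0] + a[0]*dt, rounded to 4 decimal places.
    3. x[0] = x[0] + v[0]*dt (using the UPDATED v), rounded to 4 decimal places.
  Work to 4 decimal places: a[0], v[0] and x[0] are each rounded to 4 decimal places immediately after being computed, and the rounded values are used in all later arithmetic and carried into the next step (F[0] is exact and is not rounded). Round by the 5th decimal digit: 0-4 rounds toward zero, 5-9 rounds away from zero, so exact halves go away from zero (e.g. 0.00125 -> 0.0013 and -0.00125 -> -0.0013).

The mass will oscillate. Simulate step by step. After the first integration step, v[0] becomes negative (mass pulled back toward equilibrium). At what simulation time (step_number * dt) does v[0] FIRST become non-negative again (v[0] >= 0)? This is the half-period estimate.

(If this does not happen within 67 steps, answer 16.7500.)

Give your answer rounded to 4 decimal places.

Step 0: x=[10.5000] v=[0.0000]
Step 1: x=[9.9250] v=[-2.3000]
Step 2: x=[8.9188] v=[-4.0250]
Step 3: x=[7.7329] v=[-4.7438]
Step 4: x=[6.6637] v=[-4.2767]
Step 5: x=[5.9786] v=[-2.7404]
Step 6: x=[5.8489] v=[-0.5190]
Step 7: x=[6.3069] v=[1.8321]
First v>=0 after going negative at step 7, time=1.7500

Answer: 1.7500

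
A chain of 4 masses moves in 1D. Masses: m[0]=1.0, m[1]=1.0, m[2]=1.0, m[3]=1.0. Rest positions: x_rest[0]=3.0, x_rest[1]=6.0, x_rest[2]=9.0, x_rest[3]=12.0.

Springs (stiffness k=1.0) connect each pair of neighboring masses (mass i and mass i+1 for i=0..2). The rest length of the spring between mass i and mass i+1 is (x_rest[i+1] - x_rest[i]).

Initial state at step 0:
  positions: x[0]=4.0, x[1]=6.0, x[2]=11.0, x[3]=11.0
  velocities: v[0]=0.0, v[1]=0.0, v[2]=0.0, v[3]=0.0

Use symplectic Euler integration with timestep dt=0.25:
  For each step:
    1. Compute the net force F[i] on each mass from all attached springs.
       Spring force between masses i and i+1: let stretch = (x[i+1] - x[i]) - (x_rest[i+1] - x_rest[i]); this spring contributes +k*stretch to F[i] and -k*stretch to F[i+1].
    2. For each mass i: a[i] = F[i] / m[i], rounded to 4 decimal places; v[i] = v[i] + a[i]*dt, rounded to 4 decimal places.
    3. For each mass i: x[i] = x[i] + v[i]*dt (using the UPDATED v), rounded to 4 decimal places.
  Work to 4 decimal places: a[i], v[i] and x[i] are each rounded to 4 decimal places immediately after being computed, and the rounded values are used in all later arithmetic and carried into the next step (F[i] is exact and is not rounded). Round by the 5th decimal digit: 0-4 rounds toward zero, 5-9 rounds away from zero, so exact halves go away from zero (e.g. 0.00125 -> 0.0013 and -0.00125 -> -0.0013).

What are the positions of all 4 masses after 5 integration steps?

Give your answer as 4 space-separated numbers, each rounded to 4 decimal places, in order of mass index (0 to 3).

Answer: 3.5080 7.4518 8.1677 12.8727

Derivation:
Step 0: x=[4.0000 6.0000 11.0000 11.0000] v=[0.0000 0.0000 0.0000 0.0000]
Step 1: x=[3.9375 6.1875 10.6875 11.1875] v=[-0.2500 0.7500 -1.2500 0.7500]
Step 2: x=[3.8281 6.5156 10.1250 11.5313] v=[-0.4375 1.3125 -2.2500 1.3750]
Step 3: x=[3.6992 6.9014 9.4248 11.9747] v=[-0.5156 1.5430 -2.8008 1.7734]
Step 4: x=[3.5829 7.2447 8.7263 12.4462] v=[-0.4651 1.3733 -2.7942 1.8859]
Step 5: x=[3.5080 7.4518 8.1677 12.8727] v=[-0.2997 0.8283 -2.2346 1.7059]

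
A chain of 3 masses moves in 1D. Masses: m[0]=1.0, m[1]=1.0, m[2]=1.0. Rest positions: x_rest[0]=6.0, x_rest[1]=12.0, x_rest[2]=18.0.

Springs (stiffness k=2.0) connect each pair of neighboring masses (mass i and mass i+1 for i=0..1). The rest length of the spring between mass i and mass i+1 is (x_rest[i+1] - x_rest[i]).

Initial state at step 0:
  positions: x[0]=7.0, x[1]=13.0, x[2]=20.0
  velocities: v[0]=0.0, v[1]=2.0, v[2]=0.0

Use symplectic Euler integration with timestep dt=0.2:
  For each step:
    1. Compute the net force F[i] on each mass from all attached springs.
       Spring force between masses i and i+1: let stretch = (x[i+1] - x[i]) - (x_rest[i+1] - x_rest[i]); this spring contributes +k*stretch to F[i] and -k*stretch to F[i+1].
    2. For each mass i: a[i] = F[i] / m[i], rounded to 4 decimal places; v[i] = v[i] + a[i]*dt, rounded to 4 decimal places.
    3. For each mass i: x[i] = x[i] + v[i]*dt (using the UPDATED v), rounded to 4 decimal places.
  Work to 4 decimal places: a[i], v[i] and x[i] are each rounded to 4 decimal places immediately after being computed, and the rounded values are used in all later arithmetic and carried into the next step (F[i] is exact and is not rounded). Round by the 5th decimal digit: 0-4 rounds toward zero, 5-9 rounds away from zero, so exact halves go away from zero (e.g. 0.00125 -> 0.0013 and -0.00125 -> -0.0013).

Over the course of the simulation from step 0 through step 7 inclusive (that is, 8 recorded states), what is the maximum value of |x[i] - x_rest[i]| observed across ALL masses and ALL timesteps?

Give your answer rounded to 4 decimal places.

Answer: 2.6613

Derivation:
Step 0: x=[7.0000 13.0000 20.0000] v=[0.0000 2.0000 0.0000]
Step 1: x=[7.0000 13.4800 19.9200] v=[0.0000 2.4000 -0.4000]
Step 2: x=[7.0384 13.9568 19.8048] v=[0.1920 2.3840 -0.5760]
Step 3: x=[7.1503 14.3480 19.7018] v=[0.5594 1.9558 -0.5152]
Step 4: x=[7.3580 14.5916 19.6505] v=[1.0385 1.2182 -0.2567]
Step 5: x=[7.6644 14.6613 19.6744] v=[1.5319 0.3483 0.1197]
Step 6: x=[8.0505 14.5723 19.7773] v=[1.9307 -0.4452 0.5145]
Step 7: x=[8.4784 14.3779 19.9438] v=[2.1394 -0.9719 0.8325]
Max displacement = 2.6613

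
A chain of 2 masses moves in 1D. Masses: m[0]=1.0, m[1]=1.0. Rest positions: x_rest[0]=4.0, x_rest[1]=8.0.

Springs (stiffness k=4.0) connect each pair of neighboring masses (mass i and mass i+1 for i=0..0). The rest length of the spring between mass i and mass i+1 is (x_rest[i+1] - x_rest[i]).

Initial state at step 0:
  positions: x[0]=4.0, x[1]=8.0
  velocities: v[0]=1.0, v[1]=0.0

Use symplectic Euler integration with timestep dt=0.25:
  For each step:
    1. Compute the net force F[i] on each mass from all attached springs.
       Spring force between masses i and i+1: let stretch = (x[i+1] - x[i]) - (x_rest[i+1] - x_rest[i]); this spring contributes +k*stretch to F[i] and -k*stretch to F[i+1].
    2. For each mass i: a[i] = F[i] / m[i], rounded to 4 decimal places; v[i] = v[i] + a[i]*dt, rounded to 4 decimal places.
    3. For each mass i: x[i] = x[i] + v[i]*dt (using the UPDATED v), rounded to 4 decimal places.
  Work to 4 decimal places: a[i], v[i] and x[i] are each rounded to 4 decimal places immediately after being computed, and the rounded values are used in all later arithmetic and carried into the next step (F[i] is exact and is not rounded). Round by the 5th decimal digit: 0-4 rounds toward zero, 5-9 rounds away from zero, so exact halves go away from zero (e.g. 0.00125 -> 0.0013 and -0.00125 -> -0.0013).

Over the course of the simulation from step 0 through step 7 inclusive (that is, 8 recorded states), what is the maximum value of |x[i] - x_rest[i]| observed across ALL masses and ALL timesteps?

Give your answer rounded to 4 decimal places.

Step 0: x=[4.0000 8.0000] v=[1.0000 0.0000]
Step 1: x=[4.2500 8.0000] v=[1.0000 0.0000]
Step 2: x=[4.4375 8.0625] v=[0.7500 0.2500]
Step 3: x=[4.5313 8.2188] v=[0.3750 0.6250]
Step 4: x=[4.5469 8.4532] v=[0.0625 0.9375]
Step 5: x=[4.5391 8.7110] v=[-0.0312 1.0312]
Step 6: x=[4.5743 8.9258] v=[0.1407 0.8593]
Step 7: x=[4.6974 9.0528] v=[0.4922 0.5078]
Max displacement = 1.0528

Answer: 1.0528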